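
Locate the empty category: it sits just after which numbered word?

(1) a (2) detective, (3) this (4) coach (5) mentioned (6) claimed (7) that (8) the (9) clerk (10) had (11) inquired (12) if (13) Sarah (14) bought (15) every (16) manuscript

The displaced element is "a detective" (word 2).
It is linked across 1 clause boundary (Ø).
It functions as the subject of "claimed", so the gap sits immediately after word 5 ("mentioned").
Base order: This coach mentioned a detective claimed that the clerk had inquired if Sarah bought every manuscript.

5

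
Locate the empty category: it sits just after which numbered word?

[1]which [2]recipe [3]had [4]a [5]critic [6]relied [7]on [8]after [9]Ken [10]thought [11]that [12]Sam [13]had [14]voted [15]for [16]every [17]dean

7

The displaced element is "which recipe" (word 2).
It functions as the object of the preposition "on" of "relied", so the gap sits immediately after word 7 ("on").
Base order: A critic had relied on which recipe after Ken thought that Sam had voted for every dean.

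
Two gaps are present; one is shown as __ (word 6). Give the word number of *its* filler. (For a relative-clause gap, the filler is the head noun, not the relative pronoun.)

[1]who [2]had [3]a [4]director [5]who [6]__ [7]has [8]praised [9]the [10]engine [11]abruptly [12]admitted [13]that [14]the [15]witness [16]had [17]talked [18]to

4

The marked gap is inside the relative clause, the subject of "praised".
Its filler is the head noun "director" (via "who"), at word 4.
(The other dependency links word 1 to a gap after word 18.)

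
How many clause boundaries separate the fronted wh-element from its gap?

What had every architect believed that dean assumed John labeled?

"what" is extracted from the object of "labeled".
Boundaries crossed, outermost first: [Ø], [Ø] — 2 in total.

2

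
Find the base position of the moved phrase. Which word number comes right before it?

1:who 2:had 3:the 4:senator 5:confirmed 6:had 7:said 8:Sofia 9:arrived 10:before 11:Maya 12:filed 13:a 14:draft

5

The displaced element is "who" (word 1).
It is linked across 1 clause boundary (Ø).
It functions as the subject of "said", so the gap sits immediately after word 5 ("confirmed").
Base order: The senator had confirmed that who had said Sofia arrived before Maya filed a draft.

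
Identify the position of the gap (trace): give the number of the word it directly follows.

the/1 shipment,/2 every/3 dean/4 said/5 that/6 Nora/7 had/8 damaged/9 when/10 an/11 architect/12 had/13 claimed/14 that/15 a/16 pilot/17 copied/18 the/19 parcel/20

The displaced element is "the shipment" (word 2).
It is linked across 1 clause boundary (that).
It functions as the direct object of "damaged", so the gap sits immediately after word 9 ("damaged").
Base order: Every dean said that Nora had damaged the shipment when an architect had claimed that a pilot copied the parcel.

9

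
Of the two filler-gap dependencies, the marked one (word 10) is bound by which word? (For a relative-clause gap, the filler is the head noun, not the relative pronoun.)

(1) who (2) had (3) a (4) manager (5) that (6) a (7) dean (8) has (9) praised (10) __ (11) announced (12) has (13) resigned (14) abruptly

The marked gap is inside the relative clause, the direct object of "praised".
Its filler is the head noun "manager" (via "that"), at word 4.
(The other dependency links word 1 to a gap after word 11.)

4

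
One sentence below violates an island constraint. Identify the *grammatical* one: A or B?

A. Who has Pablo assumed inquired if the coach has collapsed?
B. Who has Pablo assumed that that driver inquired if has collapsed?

A

In B, the wh-phrase is extracted from inside a wh-island (introduced by "if"), which blocks movement.
In A, the extraction path crosses only that-complement boundaries, which are transparent.
So A is grammatical.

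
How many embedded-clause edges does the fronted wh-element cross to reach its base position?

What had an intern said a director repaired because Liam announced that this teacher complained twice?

"what" is extracted from the object of "repaired".
Boundaries crossed, outermost first: [Ø] — 1 in total.

1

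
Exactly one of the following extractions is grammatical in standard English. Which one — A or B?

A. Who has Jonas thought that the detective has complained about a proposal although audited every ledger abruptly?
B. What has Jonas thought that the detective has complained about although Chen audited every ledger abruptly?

In A, the wh-phrase is extracted from inside an adjunct island (introduced by "although"), which blocks movement.
In B, the extraction path crosses only that-complement boundaries, which are transparent.
So B is grammatical.

B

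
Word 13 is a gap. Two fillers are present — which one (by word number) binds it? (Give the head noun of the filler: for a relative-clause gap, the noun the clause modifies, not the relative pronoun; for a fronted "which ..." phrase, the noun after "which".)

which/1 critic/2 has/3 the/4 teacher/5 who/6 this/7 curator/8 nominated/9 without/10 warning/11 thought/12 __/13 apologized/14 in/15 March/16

The marked gap is the subject of "apologized".
Its filler is the fronted wh-phrase "which critic", at word 2.
(The other dependency links word 5 to a gap after word 9.)

2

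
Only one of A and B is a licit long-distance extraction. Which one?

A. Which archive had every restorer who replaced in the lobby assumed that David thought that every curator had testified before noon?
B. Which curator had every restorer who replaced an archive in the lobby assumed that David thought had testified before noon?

B

In A, the wh-phrase is extracted from inside a complex-NP island (relative clause) (introduced by "who"), which blocks movement.
In B, the extraction path crosses only that-complement boundaries, which are transparent.
So B is grammatical.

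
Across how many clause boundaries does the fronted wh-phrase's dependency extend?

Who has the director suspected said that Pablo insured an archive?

"who" is extracted from the subject of "said".
Boundaries crossed, outermost first: [Ø] — 1 in total.

1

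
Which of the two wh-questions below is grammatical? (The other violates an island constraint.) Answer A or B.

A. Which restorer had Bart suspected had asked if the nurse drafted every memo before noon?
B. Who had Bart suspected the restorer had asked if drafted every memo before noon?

In B, the wh-phrase is extracted from inside a wh-island (introduced by "if"), which blocks movement.
In A, the extraction path crosses only that-complement boundaries, which are transparent.
So A is grammatical.

A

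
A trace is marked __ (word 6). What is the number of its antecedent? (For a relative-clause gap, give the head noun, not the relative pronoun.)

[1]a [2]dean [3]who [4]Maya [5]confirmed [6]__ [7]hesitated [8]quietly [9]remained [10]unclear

The gap at 6 is the subject of "hesitated", inside a relative clause.
The relative pronoun is "who" (word 3); it is bound by the head noun immediately before it.
Its filler is the head noun "dean", at word 2.

2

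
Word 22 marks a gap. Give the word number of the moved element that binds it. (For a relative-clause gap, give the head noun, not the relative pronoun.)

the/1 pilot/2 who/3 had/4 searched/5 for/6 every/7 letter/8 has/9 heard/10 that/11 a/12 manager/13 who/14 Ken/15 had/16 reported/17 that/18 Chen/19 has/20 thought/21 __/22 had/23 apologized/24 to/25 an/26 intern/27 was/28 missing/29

13

The gap at 22 is the subject of "apologized", inside a relative clause.
The relative pronoun is "who" (word 14); it is bound by the head noun immediately before it.
Its filler is the head noun "manager", at word 13.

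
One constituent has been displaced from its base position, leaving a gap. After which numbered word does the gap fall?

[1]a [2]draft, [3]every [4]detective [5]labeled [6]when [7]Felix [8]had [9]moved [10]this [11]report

5

The displaced element is "a draft" (word 2).
It functions as the direct object of "labeled", so the gap sits immediately after word 5 ("labeled").
Base order: Every detective labeled a draft when Felix had moved this report.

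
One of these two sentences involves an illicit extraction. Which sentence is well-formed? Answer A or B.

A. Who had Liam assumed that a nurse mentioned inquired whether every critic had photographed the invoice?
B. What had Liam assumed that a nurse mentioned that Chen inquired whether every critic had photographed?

In B, the wh-phrase is extracted from inside a wh-island (introduced by "whether"), which blocks movement.
In A, the extraction path crosses only that-complement boundaries, which are transparent.
So A is grammatical.

A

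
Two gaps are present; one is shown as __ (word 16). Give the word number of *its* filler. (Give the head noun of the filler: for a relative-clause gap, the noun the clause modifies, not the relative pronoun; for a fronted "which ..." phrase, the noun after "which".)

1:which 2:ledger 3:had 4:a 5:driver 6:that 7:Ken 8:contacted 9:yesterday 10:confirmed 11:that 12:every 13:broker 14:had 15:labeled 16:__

2

The marked gap is the direct object of "labeled".
Its filler is the fronted wh-phrase "which ledger", at word 2.
(The other dependency links word 5 to a gap after word 8.)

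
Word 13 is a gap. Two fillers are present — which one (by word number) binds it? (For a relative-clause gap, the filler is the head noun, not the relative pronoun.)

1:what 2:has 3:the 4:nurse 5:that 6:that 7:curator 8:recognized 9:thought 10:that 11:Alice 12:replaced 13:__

The marked gap is the direct object of "replaced".
Its filler is the fronted wh-phrase "what", at word 1.
(The other dependency links word 4 to a gap after word 8.)

1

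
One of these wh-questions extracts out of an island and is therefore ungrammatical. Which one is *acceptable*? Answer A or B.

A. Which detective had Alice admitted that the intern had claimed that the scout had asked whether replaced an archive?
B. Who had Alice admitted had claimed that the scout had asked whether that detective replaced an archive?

B

In A, the wh-phrase is extracted from inside a wh-island (introduced by "whether"), which blocks movement.
In B, the extraction path crosses only that-complement boundaries, which are transparent.
So B is grammatical.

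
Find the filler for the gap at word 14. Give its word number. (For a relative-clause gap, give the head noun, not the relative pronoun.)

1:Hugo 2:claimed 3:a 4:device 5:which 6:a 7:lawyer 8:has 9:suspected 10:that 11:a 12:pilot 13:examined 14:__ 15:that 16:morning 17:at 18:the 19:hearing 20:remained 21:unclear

4

The gap at 14 is the object of "examined", inside a relative clause.
The relative pronoun is "which" (word 5); it is bound by the head noun immediately before it.
Its filler is the head noun "device", at word 4.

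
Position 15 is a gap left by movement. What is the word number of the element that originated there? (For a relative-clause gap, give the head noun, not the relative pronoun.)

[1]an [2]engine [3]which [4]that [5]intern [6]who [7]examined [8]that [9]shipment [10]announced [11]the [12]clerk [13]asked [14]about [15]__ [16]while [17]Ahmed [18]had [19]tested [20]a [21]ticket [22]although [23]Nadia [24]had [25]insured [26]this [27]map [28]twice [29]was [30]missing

The gap at 15 is the prepositional object of "asked", inside a relative clause.
The relative pronoun is "which" (word 3); it is bound by the head noun immediately before it.
Its filler is the head noun "engine", at word 2.

2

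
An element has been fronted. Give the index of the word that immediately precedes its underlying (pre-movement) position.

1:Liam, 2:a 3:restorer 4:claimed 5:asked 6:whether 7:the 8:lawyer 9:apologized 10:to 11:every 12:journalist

The displaced element is "Liam" (word 1).
It is linked across 1 clause boundary (Ø).
It functions as the subject of "asked", so the gap sits immediately after word 4 ("claimed").
Base order: A restorer claimed that Liam asked whether the lawyer apologized to every journalist.

4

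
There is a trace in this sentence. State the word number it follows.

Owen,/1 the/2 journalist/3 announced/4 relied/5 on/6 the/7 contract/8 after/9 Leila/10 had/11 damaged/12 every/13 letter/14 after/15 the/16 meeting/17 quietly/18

4

The displaced element is "Owen" (word 1).
It is linked across 1 clause boundary (Ø).
It functions as the subject of "relied", so the gap sits immediately after word 4 ("announced").
Base order: The journalist announced Owen relied on the contract after Leila had damaged every letter after the meeting quietly.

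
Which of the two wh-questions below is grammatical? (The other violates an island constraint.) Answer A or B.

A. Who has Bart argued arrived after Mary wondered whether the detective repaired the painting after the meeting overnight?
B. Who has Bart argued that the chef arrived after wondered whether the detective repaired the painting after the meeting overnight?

In B, the wh-phrase is extracted from inside an adjunct island (introduced by "after"), which blocks movement.
In A, the extraction path crosses only that-complement boundaries, which are transparent.
So A is grammatical.

A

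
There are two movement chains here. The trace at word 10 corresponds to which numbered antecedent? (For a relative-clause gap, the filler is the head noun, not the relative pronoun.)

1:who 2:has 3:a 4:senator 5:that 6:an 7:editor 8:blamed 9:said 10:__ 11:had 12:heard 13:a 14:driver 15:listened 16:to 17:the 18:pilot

1

The marked gap is the subject of "heard".
Its filler is the fronted wh-phrase "who", at word 1.
(The other dependency links word 4 to a gap after word 8.)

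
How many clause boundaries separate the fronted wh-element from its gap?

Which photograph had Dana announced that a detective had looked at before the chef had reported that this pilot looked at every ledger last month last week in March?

"which photograph" is extracted from the PP object of "looked".
Boundaries crossed, outermost first: [that] — 1 in total.

1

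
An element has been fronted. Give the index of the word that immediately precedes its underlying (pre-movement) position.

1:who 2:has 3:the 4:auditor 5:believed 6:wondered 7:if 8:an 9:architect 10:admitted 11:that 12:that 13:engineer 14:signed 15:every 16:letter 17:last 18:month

5

The displaced element is "who" (word 1).
It is linked across 1 clause boundary (Ø).
It functions as the subject of "wondered", so the gap sits immediately after word 5 ("believed").
Base order: The auditor has believed that who wondered if an architect admitted that that engineer signed every letter last month.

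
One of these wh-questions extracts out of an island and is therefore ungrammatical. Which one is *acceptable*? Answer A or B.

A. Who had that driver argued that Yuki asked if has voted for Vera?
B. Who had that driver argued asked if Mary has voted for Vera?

In A, the wh-phrase is extracted from inside a wh-island (introduced by "if"), which blocks movement.
In B, the extraction path crosses only that-complement boundaries, which are transparent.
So B is grammatical.

B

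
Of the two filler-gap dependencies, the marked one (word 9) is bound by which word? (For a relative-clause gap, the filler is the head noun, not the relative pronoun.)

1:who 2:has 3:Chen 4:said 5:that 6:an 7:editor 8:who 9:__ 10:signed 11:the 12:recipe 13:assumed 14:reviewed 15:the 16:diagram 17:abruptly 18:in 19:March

7

The marked gap is inside the relative clause, the subject of "signed".
Its filler is the head noun "editor" (via "who"), at word 7.
(The other dependency links word 1 to a gap after word 13.)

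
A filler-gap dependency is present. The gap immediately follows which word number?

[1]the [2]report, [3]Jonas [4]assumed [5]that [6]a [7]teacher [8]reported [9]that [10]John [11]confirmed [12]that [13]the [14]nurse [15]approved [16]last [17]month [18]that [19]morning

The displaced element is "the report" (word 2).
It is linked across 3 clause boundaries (that → that → that).
It functions as the direct object of "approved", so the gap sits immediately after word 15 ("approved").
Base order: Jonas assumed that a teacher reported that John confirmed that the nurse approved the report last month that morning.

15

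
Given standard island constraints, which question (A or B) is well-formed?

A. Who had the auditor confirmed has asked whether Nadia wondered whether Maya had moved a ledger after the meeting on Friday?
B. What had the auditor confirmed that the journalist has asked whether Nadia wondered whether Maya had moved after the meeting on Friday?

In B, the wh-phrase is extracted from inside a wh-island (introduced by "whether"), which blocks movement.
In A, the extraction path crosses only that-complement boundaries, which are transparent.
So A is grammatical.

A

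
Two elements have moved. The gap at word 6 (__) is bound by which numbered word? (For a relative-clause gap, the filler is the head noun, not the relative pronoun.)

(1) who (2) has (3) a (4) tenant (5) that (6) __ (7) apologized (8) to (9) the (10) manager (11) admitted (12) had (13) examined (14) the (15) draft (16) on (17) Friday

The marked gap is inside the relative clause, the subject of "apologized".
Its filler is the head noun "tenant" (via "that"), at word 4.
(The other dependency links word 1 to a gap after word 11.)

4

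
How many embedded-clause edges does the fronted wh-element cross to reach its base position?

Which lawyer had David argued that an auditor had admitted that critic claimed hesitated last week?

"which lawyer" is extracted from the subject of "hesitated".
Boundaries crossed, outermost first: [that], [Ø], [Ø] — 3 in total.

3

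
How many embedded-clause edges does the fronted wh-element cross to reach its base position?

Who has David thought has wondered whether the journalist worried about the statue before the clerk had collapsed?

"who" is extracted from the subject of "wondered".
Boundaries crossed, outermost first: [Ø] — 1 in total.

1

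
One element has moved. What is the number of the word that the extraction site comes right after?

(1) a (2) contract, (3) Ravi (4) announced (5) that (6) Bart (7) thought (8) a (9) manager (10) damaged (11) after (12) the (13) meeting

10

The displaced element is "a contract" (word 2).
It is linked across 2 clause boundaries (that → Ø).
It functions as the direct object of "damaged", so the gap sits immediately after word 10 ("damaged").
Base order: Ravi announced that Bart thought a manager damaged a contract after the meeting.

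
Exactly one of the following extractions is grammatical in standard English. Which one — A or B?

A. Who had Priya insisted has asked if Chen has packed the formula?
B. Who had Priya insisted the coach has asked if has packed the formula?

A

In B, the wh-phrase is extracted from inside a wh-island (introduced by "if"), which blocks movement.
In A, the extraction path crosses only that-complement boundaries, which are transparent.
So A is grammatical.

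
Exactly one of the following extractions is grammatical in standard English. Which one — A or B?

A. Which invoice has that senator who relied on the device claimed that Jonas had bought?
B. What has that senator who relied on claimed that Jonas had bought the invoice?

A

In B, the wh-phrase is extracted from inside a complex-NP island (relative clause) (introduced by "who"), which blocks movement.
In A, the extraction path crosses only that-complement boundaries, which are transparent.
So A is grammatical.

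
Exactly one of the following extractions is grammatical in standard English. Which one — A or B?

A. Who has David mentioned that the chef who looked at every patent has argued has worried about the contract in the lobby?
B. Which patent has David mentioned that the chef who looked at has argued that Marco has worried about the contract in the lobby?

A

In B, the wh-phrase is extracted from inside a complex-NP island (relative clause) (introduced by "who"), which blocks movement.
In A, the extraction path crosses only that-complement boundaries, which are transparent.
So A is grammatical.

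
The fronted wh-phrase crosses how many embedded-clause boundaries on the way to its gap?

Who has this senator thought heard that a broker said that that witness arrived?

1

"who" is extracted from the subject of "heard".
Boundaries crossed, outermost first: [Ø] — 1 in total.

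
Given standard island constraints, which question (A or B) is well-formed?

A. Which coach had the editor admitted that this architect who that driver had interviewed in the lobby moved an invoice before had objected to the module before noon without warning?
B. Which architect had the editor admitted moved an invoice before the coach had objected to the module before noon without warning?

In A, the wh-phrase is extracted from inside an adjunct island (introduced by "before"), which blocks movement.
In B, the extraction path crosses only that-complement boundaries, which are transparent.
So B is grammatical.

B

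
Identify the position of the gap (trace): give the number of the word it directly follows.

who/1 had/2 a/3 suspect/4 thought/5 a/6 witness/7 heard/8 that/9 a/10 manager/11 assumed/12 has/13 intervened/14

The displaced element is "who" (word 1).
It is linked across 3 clause boundaries (Ø → that → Ø).
It functions as the subject of "intervened", so the gap sits immediately after word 12 ("assumed").
Base order: A suspect had thought a witness heard that a manager assumed that who has intervened.

12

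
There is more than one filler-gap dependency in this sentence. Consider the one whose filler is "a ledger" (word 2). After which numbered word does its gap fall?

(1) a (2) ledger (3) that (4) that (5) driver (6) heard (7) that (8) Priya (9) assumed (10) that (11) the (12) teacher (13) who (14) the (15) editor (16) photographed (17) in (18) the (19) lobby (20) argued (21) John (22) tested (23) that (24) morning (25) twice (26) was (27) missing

22

The displaced element is "a ledger" (word 2).
It is linked across 3 clause boundaries (that → that → Ø).
It functions as the direct object of "tested", so the gap sits immediately after word 22 ("tested").
Base order: That driver heard that Priya assumed that the teacher who the editor photographed in the lobby argued John tested a ledger that morning twice.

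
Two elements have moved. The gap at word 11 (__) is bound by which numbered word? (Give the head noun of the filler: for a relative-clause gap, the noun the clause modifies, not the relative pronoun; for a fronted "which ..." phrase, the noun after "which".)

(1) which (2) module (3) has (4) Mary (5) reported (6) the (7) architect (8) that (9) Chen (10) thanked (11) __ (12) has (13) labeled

The marked gap is inside the relative clause, the direct object of "thanked".
Its filler is the head noun "architect" (via "that"), at word 7.
(The other dependency links word 2 to a gap after word 13.)

7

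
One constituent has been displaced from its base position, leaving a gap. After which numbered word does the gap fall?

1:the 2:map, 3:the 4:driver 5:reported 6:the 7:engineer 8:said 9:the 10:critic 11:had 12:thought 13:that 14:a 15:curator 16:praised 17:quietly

The displaced element is "the map" (word 2).
It is linked across 3 clause boundaries (Ø → Ø → that).
It functions as the direct object of "praised", so the gap sits immediately after word 16 ("praised").
Base order: The driver reported the engineer said the critic had thought that a curator praised the map quietly.

16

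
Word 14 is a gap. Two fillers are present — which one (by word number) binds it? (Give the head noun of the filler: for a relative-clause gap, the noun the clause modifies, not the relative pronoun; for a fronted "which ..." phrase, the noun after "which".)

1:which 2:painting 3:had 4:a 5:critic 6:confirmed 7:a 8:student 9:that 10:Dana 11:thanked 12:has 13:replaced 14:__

2

The marked gap is the direct object of "replaced".
Its filler is the fronted wh-phrase "which painting", at word 2.
(The other dependency links word 8 to a gap after word 11.)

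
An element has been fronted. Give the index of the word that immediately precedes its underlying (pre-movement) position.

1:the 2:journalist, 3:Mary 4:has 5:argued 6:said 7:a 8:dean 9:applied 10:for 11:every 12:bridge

The displaced element is "the journalist" (word 2).
It is linked across 1 clause boundary (Ø).
It functions as the subject of "said", so the gap sits immediately after word 5 ("argued").
Base order: Mary has argued that the journalist said a dean applied for every bridge.

5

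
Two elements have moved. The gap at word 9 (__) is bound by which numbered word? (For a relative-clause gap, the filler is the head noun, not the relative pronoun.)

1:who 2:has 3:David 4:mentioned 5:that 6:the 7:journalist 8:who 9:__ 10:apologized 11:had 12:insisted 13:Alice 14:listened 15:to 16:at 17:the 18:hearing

7

The marked gap is inside the relative clause, the subject of "apologized".
Its filler is the head noun "journalist" (via "who"), at word 7.
(The other dependency links word 1 to a gap after word 15.)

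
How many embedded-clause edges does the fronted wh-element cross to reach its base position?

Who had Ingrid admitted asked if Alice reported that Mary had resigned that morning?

1

"who" is extracted from the subject of "asked".
Boundaries crossed, outermost first: [Ø] — 1 in total.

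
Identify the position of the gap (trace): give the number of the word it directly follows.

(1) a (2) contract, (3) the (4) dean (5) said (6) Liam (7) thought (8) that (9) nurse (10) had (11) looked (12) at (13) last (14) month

12

The displaced element is "a contract" (word 2).
It is linked across 2 clause boundaries (Ø → Ø).
It functions as the object of the preposition "at" of "looked", so the gap sits immediately after word 12 ("at").
Base order: The dean said Liam thought that nurse had looked at a contract last month.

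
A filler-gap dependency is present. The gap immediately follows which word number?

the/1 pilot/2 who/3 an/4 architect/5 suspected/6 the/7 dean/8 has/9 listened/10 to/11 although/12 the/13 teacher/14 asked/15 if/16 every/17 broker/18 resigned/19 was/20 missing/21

The displaced element is "the pilot" (word 2).
It is linked across 1 clause boundary (Ø).
It functions as the object of the preposition "to" of "listened", so the gap sits immediately after word 11 ("to").
Base order: An architect suspected the dean has listened to the pilot although the teacher asked if every broker resigned.

11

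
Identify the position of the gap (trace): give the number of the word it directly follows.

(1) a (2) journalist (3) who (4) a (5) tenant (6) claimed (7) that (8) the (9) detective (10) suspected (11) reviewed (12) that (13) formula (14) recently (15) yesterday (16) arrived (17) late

The displaced element is "a journalist" (word 2).
It is linked across 2 clause boundaries (that → Ø).
It functions as the subject of "reviewed", so the gap sits immediately after word 10 ("suspected").
Base order: A tenant claimed that the detective suspected that a journalist reviewed that formula recently yesterday.

10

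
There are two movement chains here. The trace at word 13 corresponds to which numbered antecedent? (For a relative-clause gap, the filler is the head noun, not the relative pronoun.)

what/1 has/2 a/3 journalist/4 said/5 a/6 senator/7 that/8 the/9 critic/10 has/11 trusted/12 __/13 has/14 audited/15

7

The marked gap is inside the relative clause, the direct object of "trusted".
Its filler is the head noun "senator" (via "that"), at word 7.
(The other dependency links word 1 to a gap after word 15.)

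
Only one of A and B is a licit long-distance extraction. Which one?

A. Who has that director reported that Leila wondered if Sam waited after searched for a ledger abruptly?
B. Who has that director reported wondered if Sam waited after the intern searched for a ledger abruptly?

In A, the wh-phrase is extracted from inside a wh-island (introduced by "if"), which blocks movement.
In B, the extraction path crosses only that-complement boundaries, which are transparent.
So B is grammatical.

B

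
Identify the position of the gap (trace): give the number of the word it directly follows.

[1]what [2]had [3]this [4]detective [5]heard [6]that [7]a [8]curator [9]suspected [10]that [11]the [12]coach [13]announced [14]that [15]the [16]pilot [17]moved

17

The displaced element is "what" (word 1).
It is linked across 3 clause boundaries (that → that → that).
It functions as the direct object of "moved", so the gap sits immediately after word 17 ("moved").
Base order: This detective had heard that a curator suspected that the coach announced that the pilot moved what.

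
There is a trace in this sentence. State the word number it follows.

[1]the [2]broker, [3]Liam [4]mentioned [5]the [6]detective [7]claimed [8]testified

The displaced element is "the broker" (word 2).
It is linked across 2 clause boundaries (Ø → Ø).
It functions as the subject of "testified", so the gap sits immediately after word 7 ("claimed").
Base order: Liam mentioned the detective claimed the broker testified.

7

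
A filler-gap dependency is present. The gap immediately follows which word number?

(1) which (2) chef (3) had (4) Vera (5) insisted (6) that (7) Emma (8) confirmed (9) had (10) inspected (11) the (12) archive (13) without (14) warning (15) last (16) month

8

The displaced element is "which chef" (word 2).
It is linked across 2 clause boundaries (that → Ø).
It functions as the subject of "inspected", so the gap sits immediately after word 8 ("confirmed").
Base order: Vera had insisted that Emma confirmed that which chef had inspected the archive without warning last month.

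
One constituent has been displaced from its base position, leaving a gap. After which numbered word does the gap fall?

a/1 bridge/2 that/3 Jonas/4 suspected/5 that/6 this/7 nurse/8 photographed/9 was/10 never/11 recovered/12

The displaced element is "a bridge" (word 2).
It is linked across 1 clause boundary (that).
It functions as the direct object of "photographed", so the gap sits immediately after word 9 ("photographed").
Base order: Jonas suspected that this nurse photographed a bridge.

9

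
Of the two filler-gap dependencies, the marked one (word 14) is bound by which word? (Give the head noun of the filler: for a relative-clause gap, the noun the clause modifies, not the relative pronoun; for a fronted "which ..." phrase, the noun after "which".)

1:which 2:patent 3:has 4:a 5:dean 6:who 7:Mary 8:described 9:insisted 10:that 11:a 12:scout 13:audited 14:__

2

The marked gap is the direct object of "audited".
Its filler is the fronted wh-phrase "which patent", at word 2.
(The other dependency links word 5 to a gap after word 8.)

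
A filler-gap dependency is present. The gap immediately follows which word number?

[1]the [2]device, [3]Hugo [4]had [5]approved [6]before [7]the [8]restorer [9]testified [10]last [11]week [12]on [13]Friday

The displaced element is "the device" (word 2).
It functions as the direct object of "approved", so the gap sits immediately after word 5 ("approved").
Base order: Hugo had approved the device before the restorer testified last week on Friday.

5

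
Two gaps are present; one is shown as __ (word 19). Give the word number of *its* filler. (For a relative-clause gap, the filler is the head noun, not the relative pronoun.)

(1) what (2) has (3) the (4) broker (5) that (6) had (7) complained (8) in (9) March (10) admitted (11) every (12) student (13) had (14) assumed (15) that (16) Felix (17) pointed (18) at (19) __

1

The marked gap is the object of the preposition "at" of "pointed".
Its filler is the fronted wh-phrase "what", at word 1.
(The other dependency links word 4 to a gap after word 5.)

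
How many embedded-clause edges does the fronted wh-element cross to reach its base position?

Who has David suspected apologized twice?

1

"who" is extracted from the subject of "apologized".
Boundaries crossed, outermost first: [Ø] — 1 in total.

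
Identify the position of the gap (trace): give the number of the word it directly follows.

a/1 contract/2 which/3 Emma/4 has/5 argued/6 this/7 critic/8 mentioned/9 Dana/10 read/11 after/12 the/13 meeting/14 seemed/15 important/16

The displaced element is "a contract" (word 2).
It is linked across 2 clause boundaries (Ø → Ø).
It functions as the direct object of "read", so the gap sits immediately after word 11 ("read").
Base order: Emma has argued this critic mentioned Dana read a contract after the meeting.

11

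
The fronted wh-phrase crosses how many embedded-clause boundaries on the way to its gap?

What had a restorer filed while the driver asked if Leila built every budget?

0

"what" originates inside the matrix clause — no clause boundary is crossed.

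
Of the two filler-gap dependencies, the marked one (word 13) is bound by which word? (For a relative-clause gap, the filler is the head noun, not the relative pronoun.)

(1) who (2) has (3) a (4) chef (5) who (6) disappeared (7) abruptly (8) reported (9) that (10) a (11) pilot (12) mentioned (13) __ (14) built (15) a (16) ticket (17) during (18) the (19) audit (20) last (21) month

1

The marked gap is the subject of "built".
Its filler is the fronted wh-phrase "who", at word 1.
(The other dependency links word 4 to a gap after word 5.)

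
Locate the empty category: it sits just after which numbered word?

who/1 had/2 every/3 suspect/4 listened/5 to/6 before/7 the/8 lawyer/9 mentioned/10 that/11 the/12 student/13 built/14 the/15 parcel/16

The displaced element is "who" (word 1).
It functions as the object of the preposition "to" of "listened", so the gap sits immediately after word 6 ("to").
Base order: Every suspect had listened to who before the lawyer mentioned that the student built the parcel.

6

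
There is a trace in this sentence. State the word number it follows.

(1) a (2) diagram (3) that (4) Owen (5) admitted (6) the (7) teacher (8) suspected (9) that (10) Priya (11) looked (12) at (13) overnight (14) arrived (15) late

12

The displaced element is "a diagram" (word 2).
It is linked across 2 clause boundaries (Ø → that).
It functions as the object of the preposition "at" of "looked", so the gap sits immediately after word 12 ("at").
Base order: Owen admitted the teacher suspected that Priya looked at a diagram overnight.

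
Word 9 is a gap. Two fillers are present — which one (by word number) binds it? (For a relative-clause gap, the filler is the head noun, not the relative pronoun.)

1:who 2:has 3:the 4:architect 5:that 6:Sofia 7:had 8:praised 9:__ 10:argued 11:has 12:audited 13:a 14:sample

The marked gap is inside the relative clause, the direct object of "praised".
Its filler is the head noun "architect" (via "that"), at word 4.
(The other dependency links word 1 to a gap after word 10.)

4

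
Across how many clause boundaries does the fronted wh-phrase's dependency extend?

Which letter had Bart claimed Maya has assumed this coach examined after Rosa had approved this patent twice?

"which letter" is extracted from the object of "examined".
Boundaries crossed, outermost first: [Ø], [Ø] — 2 in total.

2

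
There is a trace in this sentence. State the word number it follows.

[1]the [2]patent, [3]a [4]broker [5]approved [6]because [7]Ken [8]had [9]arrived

5

The displaced element is "the patent" (word 2).
It functions as the direct object of "approved", so the gap sits immediately after word 5 ("approved").
Base order: A broker approved the patent because Ken had arrived.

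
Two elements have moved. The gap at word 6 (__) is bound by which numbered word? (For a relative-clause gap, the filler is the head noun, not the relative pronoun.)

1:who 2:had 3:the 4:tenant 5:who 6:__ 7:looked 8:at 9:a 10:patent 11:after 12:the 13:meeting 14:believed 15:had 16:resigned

The marked gap is inside the relative clause, the subject of "looked".
Its filler is the head noun "tenant" (via "who"), at word 4.
(The other dependency links word 1 to a gap after word 14.)

4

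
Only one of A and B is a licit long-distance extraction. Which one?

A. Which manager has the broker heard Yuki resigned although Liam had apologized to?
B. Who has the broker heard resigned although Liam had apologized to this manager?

B

In A, the wh-phrase is extracted from inside an adjunct island (introduced by "although"), which blocks movement.
In B, the extraction path crosses only that-complement boundaries, which are transparent.
So B is grammatical.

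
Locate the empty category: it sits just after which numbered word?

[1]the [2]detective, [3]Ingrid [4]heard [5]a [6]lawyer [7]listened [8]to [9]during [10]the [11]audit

The displaced element is "the detective" (word 2).
It is linked across 1 clause boundary (Ø).
It functions as the object of the preposition "to" of "listened", so the gap sits immediately after word 8 ("to").
Base order: Ingrid heard a lawyer listened to the detective during the audit.

8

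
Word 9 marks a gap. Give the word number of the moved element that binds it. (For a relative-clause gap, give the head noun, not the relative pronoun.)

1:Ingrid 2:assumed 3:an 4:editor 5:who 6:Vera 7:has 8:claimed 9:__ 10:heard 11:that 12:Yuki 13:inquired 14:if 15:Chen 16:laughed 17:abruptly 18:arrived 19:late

4

The gap at 9 is the subject of "heard", inside a relative clause.
The relative pronoun is "who" (word 5); it is bound by the head noun immediately before it.
Its filler is the head noun "editor", at word 4.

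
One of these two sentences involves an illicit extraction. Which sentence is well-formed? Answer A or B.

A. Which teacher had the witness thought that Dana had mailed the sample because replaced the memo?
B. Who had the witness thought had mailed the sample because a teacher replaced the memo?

In A, the wh-phrase is extracted from inside an adjunct island (introduced by "because"), which blocks movement.
In B, the extraction path crosses only that-complement boundaries, which are transparent.
So B is grammatical.

B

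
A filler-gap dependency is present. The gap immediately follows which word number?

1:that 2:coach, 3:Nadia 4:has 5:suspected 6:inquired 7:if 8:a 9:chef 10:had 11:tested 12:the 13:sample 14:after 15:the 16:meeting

The displaced element is "that coach" (word 2).
It is linked across 1 clause boundary (Ø).
It functions as the subject of "inquired", so the gap sits immediately after word 5 ("suspected").
Base order: Nadia has suspected that that coach inquired if a chef had tested the sample after the meeting.

5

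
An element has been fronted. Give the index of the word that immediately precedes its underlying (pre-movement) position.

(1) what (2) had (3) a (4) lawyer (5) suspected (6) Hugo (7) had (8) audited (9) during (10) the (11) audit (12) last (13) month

8

The displaced element is "what" (word 1).
It is linked across 1 clause boundary (Ø).
It functions as the direct object of "audited", so the gap sits immediately after word 8 ("audited").
Base order: A lawyer had suspected Hugo had audited what during the audit last month.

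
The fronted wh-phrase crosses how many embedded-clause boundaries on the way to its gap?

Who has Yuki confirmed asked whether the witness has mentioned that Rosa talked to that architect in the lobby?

1

"who" is extracted from the subject of "asked".
Boundaries crossed, outermost first: [Ø] — 1 in total.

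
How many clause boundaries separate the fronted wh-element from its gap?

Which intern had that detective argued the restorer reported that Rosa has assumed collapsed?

3

"which intern" is extracted from the subject of "collapsed".
Boundaries crossed, outermost first: [Ø], [that], [Ø] — 3 in total.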